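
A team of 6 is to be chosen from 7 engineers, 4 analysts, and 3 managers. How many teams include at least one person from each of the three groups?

2331

Total 6-person selections from all 14: C(14,6) = 3003.
Selections missing a whole group: no engineers → C(7,6) = 7; no analysts → C(10,6) = 210; no managers → C(11,6) = 462.
Add back selections omitting two groups (i.e. drawn from a single group): C(7,6) + C(4,6) + C(3,6) = 7.
By inclusion–exclusion: 3003 − 679 + 7 = 2331.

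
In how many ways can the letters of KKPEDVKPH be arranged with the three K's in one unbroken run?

Treat the 3 copies of K as a single block. The multiset to arrange is then {KKK, D, E, H, P, P, V}, 7 items in all.
That gives (7)!/(2!) = 2520 arrangements.

2520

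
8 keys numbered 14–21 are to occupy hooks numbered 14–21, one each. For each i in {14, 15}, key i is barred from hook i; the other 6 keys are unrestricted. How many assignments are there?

Let Aᵢ (for i ∈ {14, 15}) be the placements that put key i in its forbidden hook. Any j of these fix j positions, leaving (8−j)! ways to fill the rest, and there are C(2,j) ways to pick which j.
By inclusion–exclusion, the number of valid placements is Σ_{j=0}^{2} (−1)^j C(2,j)·(8−j)!.
Computing: 40320 − 10080 + 720 = 30960.

30960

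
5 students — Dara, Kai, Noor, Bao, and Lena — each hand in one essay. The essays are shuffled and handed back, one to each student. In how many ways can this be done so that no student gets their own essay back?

44

This is the derangement count D_5: permutations of 5 items with no fixed point.
By inclusion–exclusion this is Σ_{j=0}^{5} (−1)^j C(5,j)·(5−j)!.
Computing: 120 − 120 + 60 − 20 + 5 − 1 = 44.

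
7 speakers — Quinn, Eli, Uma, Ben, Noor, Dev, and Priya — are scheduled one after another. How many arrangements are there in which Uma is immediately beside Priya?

1440

Place the 5 others and the Uma-Priya pair as 6 objects in a line; the pair has 2 internal arrangements.
That gives 2 × 6! = 2 × 720 = 1440.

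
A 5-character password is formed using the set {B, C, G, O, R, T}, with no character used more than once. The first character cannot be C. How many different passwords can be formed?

The first character has 6−1 = 5 choices (anything except C).
The remaining 4 characters are filled from the other 5 symbols without repetition: 5 × 4 × 3 × 2 = 120.
Total: 5 × 120 = 600.

600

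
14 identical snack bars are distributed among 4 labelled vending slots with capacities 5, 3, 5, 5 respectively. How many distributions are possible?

By stars and bars, unrestricted non-negative solutions to x_1+…+x_4 = 14 number C(14+3,3) = 680.
Subtract solutions that violate a single cap (substitute x_i' = x_i − (cap_i+1)): x_1 ≥ 6 gives C(11,3) = 165; x_2 ≥ 4 gives C(13,3) = 286; x_3 ≥ 6 gives C(11,3) = 165; x_4 ≥ 6 gives C(11,3) = 165. Together 781.
Add back pairs where two caps are both exceeded: 35 + 10 + 10 + 35 + 35 + 10 = 135.
By inclusion–exclusion the count is 680 − 781 + 135 = 34.

34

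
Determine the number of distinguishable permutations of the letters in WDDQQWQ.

The 7 letters of WDDQQWQ have repeats: D appearing twice, Q appearing 3 times, and W appearing twice.
Dividing 7! = 5040 by 3!·2!·2! = 24 for the repeated letters gives 210.

210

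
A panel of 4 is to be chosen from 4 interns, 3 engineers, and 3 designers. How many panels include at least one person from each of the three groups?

With no constraint there are C(10,4) = 210 possible selections.
Subtract selections that omit an entire group: no interns → C(6,4) = 15; no engineers → C(7,4) = 35; no designers → C(7,4) = 35.
Add back selections omitting two groups (i.e. drawn from a single group): C(4,4) + C(3,4) + C(3,4) = 1.
By inclusion–exclusion: 210 − 85 + 1 = 126.

126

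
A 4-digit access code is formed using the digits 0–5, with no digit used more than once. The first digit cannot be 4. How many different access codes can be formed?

300

The first digit has 6−1 = 5 choices (anything except 4).
The remaining 3 digits are filled from the other 5 symbols without repetition: 5 × 4 × 3 = 60.
Total: 5 × 60 = 300.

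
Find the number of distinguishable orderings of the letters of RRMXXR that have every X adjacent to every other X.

Treat the 2 copies of X as a single block. The multiset to arrange is then {XX, M, R, R, R}, 5 items in all.
That gives (5)!/(3!) = 20 arrangements.

20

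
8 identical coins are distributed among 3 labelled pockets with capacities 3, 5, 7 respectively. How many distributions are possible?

Ignoring the caps, the number of non-negative solutions to x_1+…+x_3 = 8 is C(10,2) = 45.
Subtract solutions that violate a single cap (substitute x_i' = x_i − (cap_i+1)): x_1 ≥ 4 gives C(6,2) = 15; x_2 ≥ 6 gives C(4,2) = 6; x_3 ≥ 8 gives C(2,2) = 1. Together 22.
No two caps can be exceeded simultaneously, so the pair terms are all 0.
By inclusion–exclusion the count is 45 − 22 + 0 = 23.

23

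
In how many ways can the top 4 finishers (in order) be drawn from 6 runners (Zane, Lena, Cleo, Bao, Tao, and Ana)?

360

This is an ordered selection of 4 from 6: P(6,4).
That gives 6 × 5 × 4 × 3 = 360.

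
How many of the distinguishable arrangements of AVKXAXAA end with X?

Fix X in the last position and arrange the remaining 7 letters.
Those 7 letters have A appearing 4 times, giving (7)!/(4!) = 210.

210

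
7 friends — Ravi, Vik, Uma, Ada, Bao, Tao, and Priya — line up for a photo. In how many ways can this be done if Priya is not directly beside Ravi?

3600

Of the 7! = 5040 arrangements, those with Priya and Ravi adjacent number 2 × 6! = 1440 (treat the pair as a block with 2 internal orders).
Complementary counting: 5040 − 1440 = 3600.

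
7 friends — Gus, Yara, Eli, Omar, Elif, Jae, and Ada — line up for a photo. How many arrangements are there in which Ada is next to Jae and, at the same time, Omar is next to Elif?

480

Treat {Ada,Jae} as one block (2 orders) and {Omar,Elif} as another (2 orders).
That leaves 5 units to arrange: 2 × 2 × 5! = 4 × 120 = 480.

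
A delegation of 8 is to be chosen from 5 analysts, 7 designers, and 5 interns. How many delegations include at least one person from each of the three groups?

With no constraint there are C(17,8) = 24310 possible selections.
Subtract selections that omit an entire group: no analysts → C(12,8) = 495; no designers → C(10,8) = 45; no interns → C(12,8) = 495.
Add back selections omitting two groups (i.e. drawn from a single group): C(5,8) + C(7,8) + C(5,8) = 0.
By inclusion–exclusion: 24310 − 1035 + 0 = 23275.

23275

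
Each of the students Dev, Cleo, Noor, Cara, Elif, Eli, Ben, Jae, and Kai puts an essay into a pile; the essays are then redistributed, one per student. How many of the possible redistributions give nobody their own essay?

133496

Count assignments avoiding every fixed point. For any j of the 9 students fixed to their own essay, the other 9−j can be arranged in (9−j)! ways.
By inclusion–exclusion this is Σ_{j=0}^{9} (−1)^j C(9,j)·(9−j)!.
Computing: 362880 − 362880 + 181440 − 60480 + 15120 − 3024 + 504 − 72 + 9 − 1 = 133496.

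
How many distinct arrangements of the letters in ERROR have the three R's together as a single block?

6

Treat the 3 copies of R as a single block. The multiset to arrange is then {RRR, E, O}, 3 items in all.
All 3 items are distinct, so there are (3)! = 6 arrangements.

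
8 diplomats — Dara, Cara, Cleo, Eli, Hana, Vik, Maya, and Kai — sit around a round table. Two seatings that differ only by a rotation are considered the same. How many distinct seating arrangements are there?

5040

Fix one person's seat to break rotational symmetry; the remaining 7 people can be arranged in (7)! = 5040 ways.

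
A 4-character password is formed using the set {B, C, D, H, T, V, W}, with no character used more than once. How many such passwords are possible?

840

Choose and order 4 of the 7 symbols: the first character has 7 options, the next 6, then 5, 4.
That product is 7 × 6 × 5 × 4 = 840.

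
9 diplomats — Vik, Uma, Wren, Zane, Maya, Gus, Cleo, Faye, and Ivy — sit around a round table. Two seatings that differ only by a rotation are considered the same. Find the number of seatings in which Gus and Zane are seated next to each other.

Treat {Gus, Zane} as one unit (2 internal orders) and seat the resulting 8 units around the table: (7)! circular arrangements.
So 2 × (7)! = 2 × 5040 = 10080.

10080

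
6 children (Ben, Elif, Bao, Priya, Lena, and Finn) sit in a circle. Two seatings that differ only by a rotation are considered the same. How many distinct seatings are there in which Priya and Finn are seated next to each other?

48

Glue Priya and Finn into a block (2 internal orders). Seating 5 units around a circle gives (4)! arrangements.
So 2 × (4)! = 2 × 24 = 48.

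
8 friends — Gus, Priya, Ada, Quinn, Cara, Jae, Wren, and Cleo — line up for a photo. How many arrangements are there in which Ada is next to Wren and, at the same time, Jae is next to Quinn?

2880

Treat {Ada,Wren} as one block (2 orders) and {Jae,Quinn} as another (2 orders).
That leaves 6 units to arrange: 2 × 2 × 6! = 4 × 720 = 2880.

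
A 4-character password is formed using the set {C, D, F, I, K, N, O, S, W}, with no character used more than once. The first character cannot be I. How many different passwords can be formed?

2688

The first character has 9−1 = 8 choices (anything except I).
The remaining 3 characters are filled from the other 8 symbols without repetition: 8 × 7 × 6 = 336.
Total: 8 × 336 = 2688.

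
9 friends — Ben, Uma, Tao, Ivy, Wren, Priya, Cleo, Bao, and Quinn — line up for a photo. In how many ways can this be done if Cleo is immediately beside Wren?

Glue Cleo and Wren into one block (2 internal orders), leaving 8 units to arrange in a row.
That gives 2 × 8! = 2 × 40320 = 80640.

80640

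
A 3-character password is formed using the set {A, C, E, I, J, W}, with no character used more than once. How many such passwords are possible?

120

This is a permutation of 3 out of 6: P(6,3) = 6!/3!.
6 × 5 × 4 = 120.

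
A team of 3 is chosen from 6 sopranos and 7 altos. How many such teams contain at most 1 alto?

Split by how many altos are chosen (0 through 1).
Sum: C(7,0)·C(6,3) + C(7,1)·C(6,2) = 20 + 105 = 125.

125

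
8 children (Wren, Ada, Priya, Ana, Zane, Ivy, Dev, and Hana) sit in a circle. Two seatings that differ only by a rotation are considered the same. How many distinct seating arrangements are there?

Around a circle, 8 distinct people have 8!/8 = (7)! = 5040 rotationally distinct seatings.

5040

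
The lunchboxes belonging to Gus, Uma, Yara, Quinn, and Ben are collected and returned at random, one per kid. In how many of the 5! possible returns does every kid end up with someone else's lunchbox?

44

This is the derangement count D_5: permutations of 5 items with no fixed point.
By inclusion–exclusion this is Σ_{j=0}^{5} (−1)^j C(5,j)·(5−j)!.
Computing: 120 − 120 + 60 − 20 + 5 − 1 = 44.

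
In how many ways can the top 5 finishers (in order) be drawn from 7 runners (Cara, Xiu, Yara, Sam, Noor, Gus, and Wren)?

This is an ordered selection of 5 from 7: P(7,5).
That gives 7 × 6 × 5 × 4 × 3 = 2520.

2520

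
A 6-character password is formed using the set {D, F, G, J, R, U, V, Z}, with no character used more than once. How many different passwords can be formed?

Choose and order 6 of the 8 symbols: the first character has 8 options, the next 7, and so on down to 3.
8 × 7 × 6 × 5 × 4 × 3 = 20160.

20160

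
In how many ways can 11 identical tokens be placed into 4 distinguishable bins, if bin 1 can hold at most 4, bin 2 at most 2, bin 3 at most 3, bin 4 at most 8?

50

Ignoring the caps, the number of non-negative solutions to x_1+…+x_4 = 11 is C(14,3) = 364.
Subtract solutions that violate a single cap (substitute x_i' = x_i − (cap_i+1)): x_1 ≥ 5 gives C(9,3) = 84; x_2 ≥ 3 gives C(11,3) = 165; x_3 ≥ 4 gives C(10,3) = 120; x_4 ≥ 9 gives C(5,3) = 10. Together 379.
Add back pairs where two caps are both exceeded: 20 + 10 + 0 + 35 + 0 + 0 = 65.
By inclusion–exclusion the count is 364 − 379 + 65 = 50.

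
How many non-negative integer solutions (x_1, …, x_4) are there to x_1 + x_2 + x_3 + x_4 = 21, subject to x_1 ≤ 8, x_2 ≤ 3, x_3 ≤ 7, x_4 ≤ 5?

By stars and bars, unrestricted non-negative solutions to x_1+…+x_4 = 21 number C(21+3,3) = 2024.
Subtract solutions that violate a single cap (substitute x_i' = x_i − (cap_i+1)): x_1 ≥ 9 gives C(15,3) = 455; x_2 ≥ 4 gives C(20,3) = 1140; x_3 ≥ 8 gives C(16,3) = 560; x_4 ≥ 6 gives C(18,3) = 816. Together 2971.
Add back pairs where two caps are both exceeded: 165 + 35 + 84 + 220 + 364 + 120 = 988.
Subtract triples: 1 + 10 + 0 + 20 = 31.
By inclusion–exclusion the count is 2024 − 2971 + 988 − 31 = 10.

10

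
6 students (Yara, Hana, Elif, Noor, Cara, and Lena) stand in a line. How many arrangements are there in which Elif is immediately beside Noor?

Treat {Elif, Noor} as a single unit. There are 5 units to order, and the pair itself can be ordered 2 ways.
That gives 2 × 5! = 2 × 120 = 240.

240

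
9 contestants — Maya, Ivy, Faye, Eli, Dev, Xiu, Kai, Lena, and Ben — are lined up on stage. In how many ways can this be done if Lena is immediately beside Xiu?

Treat {Lena, Xiu} as a single unit. There are 8 units to order, and the pair itself can be ordered 2 ways.
So the count is 2·(8)! = 80640.

80640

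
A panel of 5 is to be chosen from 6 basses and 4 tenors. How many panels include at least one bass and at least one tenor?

Total 5-person selections from all 10: C(10,5) = 252.
Subtract selections that omit an entire group: no basses → C(4,5) = 0; no tenors → C(6,5) = 6.
Both groups omitted at once is impossible, so 252 − 6 = 246.

246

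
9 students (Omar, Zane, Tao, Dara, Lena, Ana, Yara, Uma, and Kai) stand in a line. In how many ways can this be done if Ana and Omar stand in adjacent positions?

Glue Ana and Omar into one block (2 internal orders), leaving 8 units to arrange in a row.
That gives 2 × 8! = 2 × 40320 = 80640.

80640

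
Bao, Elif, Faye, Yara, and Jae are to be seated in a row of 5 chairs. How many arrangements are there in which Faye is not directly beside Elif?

Of the 5! = 120 arrangements, those with Faye and Elif adjacent number 2 × 4! = 48 (treat the pair as a block with 2 internal orders).
So 120 − 48 = 72 arrangements keep them apart.

72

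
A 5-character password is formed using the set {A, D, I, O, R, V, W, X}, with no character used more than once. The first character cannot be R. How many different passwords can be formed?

The first character has 8−1 = 7 choices (anything except R).
The remaining 4 characters are filled from the other 7 symbols without repetition: 7 × 6 × 5 × 4 = 840.
Total: 7 × 840 = 5880.

5880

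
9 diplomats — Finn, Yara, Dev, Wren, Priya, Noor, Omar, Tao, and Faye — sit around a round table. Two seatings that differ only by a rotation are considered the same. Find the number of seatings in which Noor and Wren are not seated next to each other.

All circular seatings of 9 people number (8)! = 40320.
Seatings with Noor beside Wren: treat them as a block with 2 internal orders, giving 2 × (7)! = 10080.
Subtracting, 40320 − 10080 = 30240.

30240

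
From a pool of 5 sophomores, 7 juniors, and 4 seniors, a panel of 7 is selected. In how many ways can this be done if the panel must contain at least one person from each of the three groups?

With no constraint there are C(16,7) = 11440 possible selections.
Subtract selections that omit an entire group: no sophomores → C(11,7) = 330; no juniors → C(9,7) = 36; no seniors → C(12,7) = 792.
Add back selections omitting two groups (i.e. drawn from a single group): C(5,7) + C(7,7) + C(4,7) = 1.
By inclusion–exclusion: 11440 − 1158 + 1 = 10283.

10283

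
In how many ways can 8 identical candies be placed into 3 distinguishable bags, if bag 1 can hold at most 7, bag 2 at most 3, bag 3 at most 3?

Ignoring the caps, the number of non-negative solutions to x_1+…+x_3 = 8 is C(10,2) = 45.
Subtract solutions that violate a single cap (substitute x_i' = x_i − (cap_i+1)): x_1 ≥ 8 gives C(2,2) = 1; x_2 ≥ 4 gives C(6,2) = 15; x_3 ≥ 4 gives C(6,2) = 15. Together 31.
Add back pairs where two caps are both exceeded: 0 + 0 + 1 = 1.
By inclusion–exclusion the count is 45 − 31 + 1 = 15.

15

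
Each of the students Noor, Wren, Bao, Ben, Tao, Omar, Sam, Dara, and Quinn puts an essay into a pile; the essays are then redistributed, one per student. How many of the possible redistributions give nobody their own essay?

133496

Let Aᵢ be the assignments in which student i gets their own essay. We want the size of the complement of A₁∪…∪A_9.
By inclusion–exclusion this is Σ_{j=0}^{9} (−1)^j C(9,j)·(9−j)!.
Computing: 362880 − 362880 + 181440 − 60480 + 15120 − 3024 + 504 − 72 + 9 − 1 = 133496.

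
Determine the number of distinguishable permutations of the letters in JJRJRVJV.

The 8 letters of JJRJRVJV have repeats: J appearing 4 times, R appearing twice, and V appearing twice.
The number of distinct arrangements is 8!/(4!·2!·2!) = 40320/96 = 420.

420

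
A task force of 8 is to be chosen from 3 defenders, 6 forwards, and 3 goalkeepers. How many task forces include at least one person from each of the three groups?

With no constraint there are C(12,8) = 495 possible selections.
Subtract selections that omit an entire group: no defenders → C(9,8) = 9; no forwards → C(6,8) = 0; no goalkeepers → C(9,8) = 9.
Add back selections omitting two groups (i.e. drawn from a single group): C(3,8) + C(6,8) + C(3,8) = 0.
By inclusion–exclusion: 495 − 18 + 0 = 477.

477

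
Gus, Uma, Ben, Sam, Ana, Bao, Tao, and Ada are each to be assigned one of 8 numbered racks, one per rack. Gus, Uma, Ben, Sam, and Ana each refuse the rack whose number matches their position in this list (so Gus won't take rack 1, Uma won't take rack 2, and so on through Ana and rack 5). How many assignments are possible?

Let Aᵢ (for 1 ≤ i ≤ 5) be the placements that put person i in their forbidden rack. Any j of these fix j positions, leaving (8−j)! ways to fill the rest, and there are C(5,j) ways to pick which j.
By inclusion–exclusion, the number of valid placements is Σ_{j=0}^{5} (−1)^j C(5,j)·(8−j)!.
Computing: 40320 − 25200 + 7200 − 1200 + 120 − 6 = 21234.

21234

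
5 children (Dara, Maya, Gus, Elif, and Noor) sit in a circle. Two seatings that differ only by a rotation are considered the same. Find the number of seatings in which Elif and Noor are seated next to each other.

12

Treat {Elif, Noor} as one unit (2 internal orders) and seat the resulting 4 units around the table: (3)! circular arrangements.
So 2 × (3)! = 2 × 6 = 12.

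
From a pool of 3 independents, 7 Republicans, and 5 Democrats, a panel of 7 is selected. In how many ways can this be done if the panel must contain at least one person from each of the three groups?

With no constraint there are C(15,7) = 6435 possible selections.
Subtract selections that omit an entire group: no independents → C(12,7) = 792; no Republicans → C(8,7) = 8; no Democrats → C(10,7) = 120.
Add back selections omitting two groups (i.e. drawn from a single group): C(3,7) + C(7,7) + C(5,7) = 1.
By inclusion–exclusion: 6435 − 920 + 1 = 5516.

5516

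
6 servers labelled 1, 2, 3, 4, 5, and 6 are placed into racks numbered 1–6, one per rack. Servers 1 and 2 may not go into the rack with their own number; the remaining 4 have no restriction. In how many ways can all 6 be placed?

504

Let Aᵢ (for i ∈ {1, 2}) be the placements that put server i in its forbidden rack. Any j of these fix j positions, leaving (6−j)! ways to fill the rest, and there are C(2,j) ways to pick which j.
By inclusion–exclusion, the number of valid placements is Σ_{j=0}^{2} (−1)^j C(2,j)·(6−j)!.
Computing: 720 − 240 + 24 = 504.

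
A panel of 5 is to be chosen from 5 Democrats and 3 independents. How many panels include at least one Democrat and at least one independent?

Unrestricted: C(8,5) = 56 ways to pick any 5 of the 8.
Subtract selections that omit an entire group: no Democrats → C(3,5) = 0; no independents → C(5,5) = 1.
Both groups omitted at once is impossible, so 56 − 1 = 55.

55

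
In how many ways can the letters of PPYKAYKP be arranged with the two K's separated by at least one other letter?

Total arrangements of PPYKAYKP: 8!/(3!·2!·2!) = 1680.
If the two K's are adjacent, glue them into one block, leaving 7 items to arrange: (7)!/(3!·2!) = 420 ways.
Subtracting, 1680 − 420 = 1260 arrangements keep the K's apart.

1260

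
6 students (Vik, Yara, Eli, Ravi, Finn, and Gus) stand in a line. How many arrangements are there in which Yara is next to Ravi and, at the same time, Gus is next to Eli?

96

Treat {Yara,Ravi} as one block (2 orders) and {Gus,Eli} as another (2 orders).
That leaves 4 units to arrange: 2 × 2 × 4! = 4 × 24 = 96.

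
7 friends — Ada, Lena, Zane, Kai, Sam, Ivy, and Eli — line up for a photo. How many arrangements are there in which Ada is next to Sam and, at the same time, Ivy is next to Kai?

480

Treat {Ada,Sam} as one block (2 orders) and {Ivy,Kai} as another (2 orders).
That leaves 5 units to arrange: 2 × 2 × 5! = 4 × 120 = 480.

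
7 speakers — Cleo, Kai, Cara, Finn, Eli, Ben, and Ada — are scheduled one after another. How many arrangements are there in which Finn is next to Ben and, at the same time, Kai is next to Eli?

Treat {Finn,Ben} as one block (2 orders) and {Kai,Eli} as another (2 orders).
That leaves 5 units to arrange: 2 × 2 × 5! = 4 × 120 = 480.

480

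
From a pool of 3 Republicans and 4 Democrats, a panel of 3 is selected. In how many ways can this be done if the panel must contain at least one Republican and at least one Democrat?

30

With no constraint there are C(7,3) = 35 possible selections.
Subtract selections that omit an entire group: no Republicans → C(4,3) = 4; no Democrats → C(3,3) = 1.
Both groups omitted at once is impossible, so 35 − 5 = 30.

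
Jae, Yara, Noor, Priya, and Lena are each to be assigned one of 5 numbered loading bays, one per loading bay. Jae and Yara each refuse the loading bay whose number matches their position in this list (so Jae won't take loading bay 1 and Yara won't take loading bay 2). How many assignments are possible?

78

Let Aᵢ (for i ∈ {1, 2}) be the placements that put person i in their forbidden loading bay. Any j of these fix j positions, leaving (5−j)! ways to fill the rest, and there are C(2,j) ways to pick which j.
By inclusion–exclusion, the number of valid placements is Σ_{j=0}^{2} (−1)^j C(2,j)·(5−j)!.
Computing: 120 − 48 + 6 = 78.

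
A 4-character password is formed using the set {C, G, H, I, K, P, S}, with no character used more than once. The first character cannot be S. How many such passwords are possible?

720

The first character has 7−1 = 6 choices (anything except S).
The remaining 3 characters are filled from the other 6 symbols without repetition: 6 × 5 × 4 = 120.
Total: 6 × 120 = 720.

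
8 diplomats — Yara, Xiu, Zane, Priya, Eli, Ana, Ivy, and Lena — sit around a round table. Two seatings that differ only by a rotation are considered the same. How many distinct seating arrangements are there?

Fix one person's seat to break rotational symmetry; the remaining 7 people can be arranged in (7)! = 5040 ways.

5040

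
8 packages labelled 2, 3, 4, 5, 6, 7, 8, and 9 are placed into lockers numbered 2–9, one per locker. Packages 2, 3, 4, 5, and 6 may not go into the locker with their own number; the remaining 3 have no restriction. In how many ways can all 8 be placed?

21234

Let Aᵢ (for 2 ≤ i ≤ 6) be the placements that put package i in its forbidden locker. Any j of these fix j positions, leaving (8−j)! ways to fill the rest, and there are C(5,j) ways to pick which j.
By inclusion–exclusion, the number of valid placements is Σ_{j=0}^{5} (−1)^j C(5,j)·(8−j)!.
Computing: 40320 − 25200 + 7200 − 1200 + 120 − 6 = 21234.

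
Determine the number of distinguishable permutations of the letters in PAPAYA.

The 6 letters of PAPAYA have repeats: A appearing 3 times and P appearing twice.
Dividing 6! = 720 by 3!·2! = 12 for the repeated letters gives 60.

60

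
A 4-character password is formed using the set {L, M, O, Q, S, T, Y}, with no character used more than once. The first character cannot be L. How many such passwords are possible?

720

The first character has 7−1 = 6 choices (anything except L).
The remaining 3 characters are filled from the other 6 symbols without repetition: 6 × 5 × 4 = 120.
Total: 6 × 120 = 720.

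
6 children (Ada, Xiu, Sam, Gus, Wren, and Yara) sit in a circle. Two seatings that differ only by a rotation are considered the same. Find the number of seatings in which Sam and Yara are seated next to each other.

48

Treat {Sam, Yara} as one unit (2 internal orders) and seat the resulting 5 units around the table: (4)! circular arrangements.
So 2 × (4)! = 2 × 24 = 48.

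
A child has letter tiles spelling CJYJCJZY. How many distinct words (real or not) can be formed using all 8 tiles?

Letter multiplicities in CJYJCJZY: C×2, J×3, Y×2, Z×1.
The number of distinct arrangements is 8!/(3!·2!·2!) = 40320/24 = 1680.

1680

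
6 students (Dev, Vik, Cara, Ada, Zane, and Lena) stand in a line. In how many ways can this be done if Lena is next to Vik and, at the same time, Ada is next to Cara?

Treat {Lena,Vik} as one block (2 orders) and {Ada,Cara} as another (2 orders).
That leaves 4 units to arrange: 2 × 2 × 4! = 4 × 24 = 96.

96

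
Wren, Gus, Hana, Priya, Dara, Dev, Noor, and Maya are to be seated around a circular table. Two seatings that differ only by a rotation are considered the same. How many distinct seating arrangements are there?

Seat Wren anywhere (absorbing the rotational symmetry), then permute the other 7: (7)! = 5040.

5040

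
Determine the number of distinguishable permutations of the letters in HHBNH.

HHBNH has 5 letters with H appearing 3 times.
The number of distinct arrangements is 5!/(3!) = 120/6 = 20.

20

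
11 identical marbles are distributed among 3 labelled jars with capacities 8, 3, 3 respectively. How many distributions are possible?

10

By stars and bars, unrestricted non-negative solutions to x_1+…+x_3 = 11 number C(11+2,2) = 78.
Subtract solutions that violate a single cap (substitute x_i' = x_i − (cap_i+1)): x_1 ≥ 9 gives C(4,2) = 6; x_2 ≥ 4 gives C(9,2) = 36; x_3 ≥ 4 gives C(9,2) = 36. Together 78.
Add back pairs where two caps are both exceeded: 0 + 0 + 10 = 10.
By inclusion–exclusion the count is 78 − 78 + 10 = 10.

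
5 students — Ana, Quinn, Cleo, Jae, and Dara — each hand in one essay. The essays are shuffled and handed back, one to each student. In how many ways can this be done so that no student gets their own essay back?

Let Aᵢ be the assignments in which student i gets their own essay. We want the size of the complement of A₁∪…∪A_5.
By inclusion–exclusion this is Σ_{j=0}^{5} (−1)^j C(5,j)·(5−j)!.
Computing: 120 − 120 + 60 − 20 + 5 − 1 = 44.

44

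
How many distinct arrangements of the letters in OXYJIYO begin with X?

180

With the first slot taken by X, it remains to arrange the other 6 letters (OYJIYO).
Those 6 letters have O appearing twice and Y appearing twice, giving (6)!/(2!·2!) = 180.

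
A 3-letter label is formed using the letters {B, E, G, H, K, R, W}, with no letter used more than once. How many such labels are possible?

This is a permutation of 3 out of 7: P(7,3) = 7!/4!.
7 × 6 × 5 = 210.

210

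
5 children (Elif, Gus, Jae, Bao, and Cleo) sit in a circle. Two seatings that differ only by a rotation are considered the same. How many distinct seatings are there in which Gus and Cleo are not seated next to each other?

12

Without the restriction there are (4)! = 24 seatings.
Seatings with Gus beside Cleo: treat them as a block with 2 internal orders, giving 2 × (3)! = 12.
Subtracting, 24 − 12 = 12.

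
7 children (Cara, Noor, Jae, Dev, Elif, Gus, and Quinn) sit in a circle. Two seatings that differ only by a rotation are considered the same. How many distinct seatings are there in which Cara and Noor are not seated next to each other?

480

All circular seatings of 7 people number (6)! = 720.
Seatings with Cara beside Noor: treat them as a block with 2 internal orders, giving 2 × (5)! = 240.
Subtracting, 720 − 240 = 480.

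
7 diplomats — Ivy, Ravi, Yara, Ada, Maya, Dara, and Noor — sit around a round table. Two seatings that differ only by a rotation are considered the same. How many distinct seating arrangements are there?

Fix one person's seat to break rotational symmetry; the remaining 6 people can be arranged in (6)! = 720 ways.

720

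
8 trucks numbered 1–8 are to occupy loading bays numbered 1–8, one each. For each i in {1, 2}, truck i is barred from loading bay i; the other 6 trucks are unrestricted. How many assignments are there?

30960

Let Aᵢ (for i ∈ {1, 2}) be the placements that put truck i in its forbidden loading bay. Any j of these fix j positions, leaving (8−j)! ways to fill the rest, and there are C(2,j) ways to pick which j.
By inclusion–exclusion, the number of valid placements is Σ_{j=0}^{2} (−1)^j C(2,j)·(8−j)!.
Computing: 40320 − 10080 + 720 = 30960.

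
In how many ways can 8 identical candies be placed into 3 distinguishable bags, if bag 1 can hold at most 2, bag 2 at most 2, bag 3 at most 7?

8

Without the upper bounds there are C(10,2) = 45 ways to split 8 among 3 bags.
Subtract solutions that violate a single cap (substitute x_i' = x_i − (cap_i+1)): x_1 ≥ 3 gives C(7,2) = 21; x_2 ≥ 3 gives C(7,2) = 21; x_3 ≥ 8 gives C(2,2) = 1. Together 43.
Add back pairs where two caps are both exceeded: 6 + 0 + 0 = 6.
By inclusion–exclusion the count is 45 − 43 + 6 = 8.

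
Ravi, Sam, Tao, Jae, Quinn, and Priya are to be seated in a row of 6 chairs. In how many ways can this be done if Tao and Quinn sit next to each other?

240

Glue Tao and Quinn into one block (2 internal orders), leaving 5 units to arrange in a row.
That gives 2 × 5! = 2 × 120 = 240.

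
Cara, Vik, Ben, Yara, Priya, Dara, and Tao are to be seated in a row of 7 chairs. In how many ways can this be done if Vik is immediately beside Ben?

1440

Glue Vik and Ben into one block (2 internal orders), leaving 6 units to arrange in a row.
So the count is 2·(6)! = 1440.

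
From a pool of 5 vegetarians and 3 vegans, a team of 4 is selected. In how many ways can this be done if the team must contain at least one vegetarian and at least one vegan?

With no constraint there are C(8,4) = 70 possible selections.
Selections missing a whole group: no vegetarians → C(3,4) = 0; no vegans → C(5,4) = 5.
Both groups omitted at once is impossible, so 70 − 5 = 65.

65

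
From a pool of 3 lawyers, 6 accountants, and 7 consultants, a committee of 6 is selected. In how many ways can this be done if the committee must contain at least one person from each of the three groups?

Unrestricted: C(16,6) = 8008 ways to pick any 6 of the 16.
Selections missing a whole group: no lawyers → C(13,6) = 1716; no accountants → C(10,6) = 210; no consultants → C(9,6) = 84.
Add back selections omitting two groups (i.e. drawn from a single group): C(3,6) + C(6,6) + C(7,6) = 8.
By inclusion–exclusion: 8008 − 2010 + 8 = 6006.

6006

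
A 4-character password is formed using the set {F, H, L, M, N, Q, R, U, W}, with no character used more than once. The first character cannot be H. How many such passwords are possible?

The first character has 9−1 = 8 choices (anything except H).
The remaining 3 characters are filled from the other 8 symbols without repetition: 8 × 7 × 6 = 336.
Total: 8 × 336 = 2688.

2688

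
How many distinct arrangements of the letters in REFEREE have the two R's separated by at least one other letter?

75

Total arrangements of REFEREE: 7!/(4!·2!) = 105.
Arrangements with the R's together: treat RR as one letter, giving (6)!/(4!) = 30.
Hence 105 − 30 = 75.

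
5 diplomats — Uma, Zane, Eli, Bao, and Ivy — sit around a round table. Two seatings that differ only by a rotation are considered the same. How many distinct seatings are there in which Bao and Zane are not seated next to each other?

12

All circular seatings of 5 people number (4)! = 24.
Seatings with Bao beside Zane: treat them as a block with 2 internal orders, giving 2 × (3)! = 12.
Subtracting, 24 − 12 = 12.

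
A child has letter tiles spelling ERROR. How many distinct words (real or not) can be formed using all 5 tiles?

20

Letter multiplicities in ERROR: E×1, O×1, R×3.
So there are 5! / (3!) = 20 distinguishable arrangements.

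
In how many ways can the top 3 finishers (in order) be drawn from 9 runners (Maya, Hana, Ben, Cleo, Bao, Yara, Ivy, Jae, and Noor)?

This is an ordered selection of 3 from 9: P(9,3).
That gives 9 × 8 × 7 = 504.

504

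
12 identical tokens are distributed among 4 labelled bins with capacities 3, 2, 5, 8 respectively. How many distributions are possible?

Without the upper bounds there are C(15,3) = 455 ways to split 12 among 4 bins.
Subtract solutions that violate a single cap (substitute x_i' = x_i − (cap_i+1)): x_1 ≥ 4 gives C(11,3) = 165; x_2 ≥ 3 gives C(12,3) = 220; x_3 ≥ 6 gives C(9,3) = 84; x_4 ≥ 9 gives C(6,3) = 20. Together 489.
Add back pairs where two caps are both exceeded: 56 + 10 + 0 + 20 + 1 + 0 = 87.
By inclusion–exclusion the count is 455 − 489 + 87 = 53.

53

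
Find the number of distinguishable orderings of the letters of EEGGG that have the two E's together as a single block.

Treat the 2 copies of E as a single block. The multiset to arrange is then {EE, G, G, G}, 4 items in all.
That gives (4)!/(3!) = 4 arrangements.

4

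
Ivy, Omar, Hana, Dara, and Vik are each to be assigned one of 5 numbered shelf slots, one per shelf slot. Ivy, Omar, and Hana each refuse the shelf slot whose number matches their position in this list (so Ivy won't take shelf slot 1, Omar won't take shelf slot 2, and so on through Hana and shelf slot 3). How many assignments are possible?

Let Aᵢ (for i ∈ {1, 2, 3}) be the placements that put person i in their forbidden shelf slot. Any j of these fix j positions, leaving (5−j)! ways to fill the rest, and there are C(3,j) ways to pick which j.
By inclusion–exclusion, the number of valid placements is Σ_{j=0}^{3} (−1)^j C(3,j)·(5−j)!.
Computing: 120 − 72 + 18 − 2 = 64.

64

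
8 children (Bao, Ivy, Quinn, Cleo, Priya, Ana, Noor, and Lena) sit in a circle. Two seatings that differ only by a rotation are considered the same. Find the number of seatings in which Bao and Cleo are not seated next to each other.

All circular seatings of 8 people number (7)! = 5040.
Those with Bao next to Cleo: fuse the pair into one unit and seat 7 units around a circle — 2·(6)! = 1440.
Subtracting, 5040 − 1440 = 3600.

3600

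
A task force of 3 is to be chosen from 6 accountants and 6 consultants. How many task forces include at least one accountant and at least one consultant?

With no constraint there are C(12,3) = 220 possible selections.
Selections missing a whole group: no accountants → C(6,3) = 20; no consultants → C(6,3) = 20.
Both groups omitted at once is impossible, so 220 − 40 = 180.

180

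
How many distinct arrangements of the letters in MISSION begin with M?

With the first slot taken by M, it remains to arrange the other 6 letters (ISSION).
Those 6 letters have I appearing twice and S appearing twice, giving (6)!/(2!·2!) = 180.

180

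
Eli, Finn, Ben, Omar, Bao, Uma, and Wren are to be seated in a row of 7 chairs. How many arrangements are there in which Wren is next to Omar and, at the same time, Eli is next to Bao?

Treat {Wren,Omar} as one block (2 orders) and {Eli,Bao} as another (2 orders).
That leaves 5 units to arrange: 2 × 2 × 5! = 4 × 120 = 480.

480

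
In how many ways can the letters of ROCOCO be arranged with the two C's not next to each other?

40

There are 6!/(3!·2!) = 60 arrangements of ROCOCO in total.
Arrangements with the C's together: treat CC as one letter, giving (5)!/(3!) = 20.
Subtracting, 60 − 20 = 40 arrangements keep the C's apart.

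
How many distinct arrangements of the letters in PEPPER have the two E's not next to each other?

Total arrangements of PEPPER: 6!/(3!·2!) = 60.
If the two E's are adjacent, glue them into one block, leaving 5 items to arrange: (5)!/(3!) = 20 ways.
Subtracting, 60 − 20 = 40 arrangements keep the E's apart.

40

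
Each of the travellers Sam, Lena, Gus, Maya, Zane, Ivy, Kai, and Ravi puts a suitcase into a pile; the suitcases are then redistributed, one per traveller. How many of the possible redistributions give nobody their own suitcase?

Let Aᵢ be the assignments in which traveller i gets their own suitcase. We want the size of the complement of A₁∪…∪A_8.
By inclusion–exclusion this is Σ_{j=0}^{8} (−1)^j C(8,j)·(8−j)!.
Computing: 40320 − 40320 + 20160 − 6720 + 1680 − 336 + 56 − 8 + 1 = 14833.

14833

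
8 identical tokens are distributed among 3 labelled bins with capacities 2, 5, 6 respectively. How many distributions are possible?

15

Ignoring the caps, the number of non-negative solutions to x_1+…+x_3 = 8 is C(10,2) = 45.
Subtract solutions that violate a single cap (substitute x_i' = x_i − (cap_i+1)): x_1 ≥ 3 gives C(7,2) = 21; x_2 ≥ 6 gives C(4,2) = 6; x_3 ≥ 7 gives C(3,2) = 3. Together 30.
No two caps can be exceeded simultaneously, so the pair terms are all 0.
By inclusion–exclusion the count is 45 − 30 + 0 = 15.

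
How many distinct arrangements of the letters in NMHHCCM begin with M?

180

Fix M in the first position and arrange the remaining 6 letters.
Those 6 letters have C appearing twice and H appearing twice, giving (6)!/(2!·2!) = 180.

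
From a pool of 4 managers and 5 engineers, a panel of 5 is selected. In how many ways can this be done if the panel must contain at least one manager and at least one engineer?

Total 5-person selections from all 9: C(9,5) = 126.
Selections missing a whole group: no managers → C(5,5) = 1; no engineers → C(4,5) = 0.
Both groups omitted at once is impossible, so 126 − 1 = 125.

125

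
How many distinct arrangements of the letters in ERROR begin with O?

With the first slot taken by O, it remains to arrange the other 4 letters (ERRR).
Those 4 letters have R appearing 3 times, giving (4)!/(3!) = 4.

4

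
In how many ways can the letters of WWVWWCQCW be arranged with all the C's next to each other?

336

Treat the 2 copies of C as a single block. The multiset to arrange is then {CC, Q, V, W, W, W, W, W}, 8 items in all.
That gives (8)!/(5!) = 336 arrangements.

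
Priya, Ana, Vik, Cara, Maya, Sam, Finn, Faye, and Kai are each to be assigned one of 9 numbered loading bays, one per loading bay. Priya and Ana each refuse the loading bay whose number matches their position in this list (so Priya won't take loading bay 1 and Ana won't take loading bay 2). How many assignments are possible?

287280

Let Aᵢ (for i ∈ {1, 2}) be the placements that put person i in their forbidden loading bay. Any j of these fix j positions, leaving (9−j)! ways to fill the rest, and there are C(2,j) ways to pick which j.
By inclusion–exclusion, the number of valid placements is Σ_{j=0}^{2} (−1)^j C(2,j)·(9−j)!.
Computing: 362880 − 80640 + 5040 = 287280.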